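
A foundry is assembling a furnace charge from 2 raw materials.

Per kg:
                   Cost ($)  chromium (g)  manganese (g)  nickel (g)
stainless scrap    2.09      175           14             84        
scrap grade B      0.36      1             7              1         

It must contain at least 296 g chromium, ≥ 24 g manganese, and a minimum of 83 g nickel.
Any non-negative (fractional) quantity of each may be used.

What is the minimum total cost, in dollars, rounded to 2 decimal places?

$3.55

Treat it as an LP. Let x1 = kg of stainless scrap, x2 = kg of scrap grade B.
Minimise 2.09x1 + 0.36x2 with:
  175x1 + 1x2 ≥ 296   (chromium)
  14x1 + 7x2 ≥ 24   (manganese)
  84x1 + 1x2 ≥ 83   (nickel)
  x1, x2 ≥ 0.
Both inputs are positive at the optimum. Binding constraints: chromium and manganese.
So stainless scrap = 1.691 kg, scrap grade B = 0.04624 kg.
Total cost: 2.09·1.691 + 0.36·0.04624 = 3.5508.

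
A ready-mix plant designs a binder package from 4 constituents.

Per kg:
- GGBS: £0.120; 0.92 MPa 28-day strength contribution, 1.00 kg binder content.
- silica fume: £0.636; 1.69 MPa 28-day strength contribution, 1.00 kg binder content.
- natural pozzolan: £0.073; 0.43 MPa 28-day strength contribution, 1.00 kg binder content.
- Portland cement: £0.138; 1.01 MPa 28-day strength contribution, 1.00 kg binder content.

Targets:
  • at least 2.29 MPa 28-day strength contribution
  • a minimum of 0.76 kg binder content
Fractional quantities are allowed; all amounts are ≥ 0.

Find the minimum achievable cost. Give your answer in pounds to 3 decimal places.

Let x1 = kg of GGBS, x2 = kg of silica fume, x3 = kg of natural pozzolan, x4 = kg of Portland cement.
Minimize 0.12x1 + 0.636x2 + 0.073x3 + 0.138x4 subject to:
  0.92x1 + 1.69x2 + 0.43x3 + 1.01x4 ≥ 2.29   (28-day strength contribution)
  1x1 + 1x2 + 1x3 + 1x4 ≥ 0.76   (binder content)
  x1, x2, x3, x4 ≥ 0.
The cheapest feasible vertex uses only GGBS; silica fume, natural pozzolan, Portland cement are not used. Binding constraint: 28-day strength contribution.
Solving gives x1 = 2.489.
Cost = 0.12·2.489 = 0.29868.

£0.299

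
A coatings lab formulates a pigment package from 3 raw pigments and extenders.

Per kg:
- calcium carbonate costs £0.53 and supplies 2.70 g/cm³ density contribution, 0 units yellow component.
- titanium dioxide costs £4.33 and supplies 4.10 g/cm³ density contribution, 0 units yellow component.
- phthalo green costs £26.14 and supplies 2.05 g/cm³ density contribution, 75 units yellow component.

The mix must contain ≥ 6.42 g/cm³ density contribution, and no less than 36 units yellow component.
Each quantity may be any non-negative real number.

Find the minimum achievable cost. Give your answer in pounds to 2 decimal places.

£13.61

This is a linear program. Let x1 = kg of calcium carbonate, x2 = kg of titanium dioxide, x3 = kg of phthalo green.
Minimize 0.53x1 + 4.33x2 + 26.14x3 with:
  2.7x1 + 4.1x2 + 2.05x3 ≥ 6.42   (density contribution)
  75x3 ≥ 36   (yellow component)
  x1, x2, x3 ≥ 0.
The cheapest feasible vertex uses only calcium carbonate, phthalo green; titanium dioxide is not used. The density contribution and yellow component requirements are met with equality.
Optimal quantities: calcium carbonate = 2.013 kg, phthalo green = 0.48 kg.
Hence cost = 0.53·2.013 + 26.14·0.48 = £13.6141.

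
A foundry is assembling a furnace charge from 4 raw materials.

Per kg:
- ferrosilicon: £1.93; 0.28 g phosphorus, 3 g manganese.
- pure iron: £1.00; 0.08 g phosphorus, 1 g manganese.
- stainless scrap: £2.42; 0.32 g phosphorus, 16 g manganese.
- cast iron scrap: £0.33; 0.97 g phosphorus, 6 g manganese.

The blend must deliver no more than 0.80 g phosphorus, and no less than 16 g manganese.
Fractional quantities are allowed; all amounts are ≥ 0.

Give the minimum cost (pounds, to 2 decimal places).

This is a linear program. Let x1 = kg of ferrosilicon, x2 = kg of pure iron, x3 = kg of stainless scrap, x4 = kg of cast iron scrap.
min 1.93x1 + 1x2 + 2.42x3 + 0.33x4 with:
  0.28x1 + 0.08x2 + 0.32x3 + 0.97x4 ≤ 0.8   (phosphorus)
  3x1 + 1x2 + 16x3 + 6x4 ≥ 16   (manganese)
  x1, x2, x3, x4 ≥ 0.
At the optimum only stainless scrap, cast iron scrap are positive (ferrosilicon, pure iron = 0). Binding constraints: phosphorus and manganese.
That vertex is x3 = 0.7882, x4 = 0.5647.
Objective = 2.42·0.7882 + 0.33·0.5647 = 2.0938.

£2.09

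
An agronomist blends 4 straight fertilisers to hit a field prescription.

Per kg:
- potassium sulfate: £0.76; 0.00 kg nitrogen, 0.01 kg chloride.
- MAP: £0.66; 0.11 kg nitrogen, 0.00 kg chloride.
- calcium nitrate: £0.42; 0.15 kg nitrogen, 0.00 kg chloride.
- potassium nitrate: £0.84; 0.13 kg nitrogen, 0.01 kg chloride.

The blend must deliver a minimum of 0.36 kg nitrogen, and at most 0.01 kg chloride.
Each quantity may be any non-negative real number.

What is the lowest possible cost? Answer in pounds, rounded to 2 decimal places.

£1.01

This is a linear program. Let x1 = kg of potassium sulfate, x2 = kg of MAP, x3 = kg of calcium nitrate, x4 = kg of potassium nitrate.
min 0.76x1 + 0.66x2 + 0.42x3 + 0.84x4 subject to:
  0.11x2 + 0.15x3 + 0.13x4 ≥ 0.36   (nitrogen)
  0.01x1 + 0.01x4 ≤ 0.01   (chloride)
  x1, x2, x3, x4 ≥ 0.
The cheapest feasible vertex uses only calcium nitrate; potassium sulfate, MAP, potassium nitrate are not used. Binding constraint: nitrogen.
Solving gives x3 = 2.4.
Total cost: 0.42·2.4 = 1.0080.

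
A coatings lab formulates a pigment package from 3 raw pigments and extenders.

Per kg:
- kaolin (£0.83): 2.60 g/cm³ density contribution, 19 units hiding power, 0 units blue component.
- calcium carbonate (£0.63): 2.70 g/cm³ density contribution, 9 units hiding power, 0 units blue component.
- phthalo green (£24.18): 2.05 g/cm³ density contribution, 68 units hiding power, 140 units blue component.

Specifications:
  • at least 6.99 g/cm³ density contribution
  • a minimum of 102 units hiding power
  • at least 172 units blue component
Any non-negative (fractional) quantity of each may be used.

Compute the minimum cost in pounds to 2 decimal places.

Set it up as a linear program. Let x1 = kg of kaolin, x2 = kg of calcium carbonate, x3 = kg of phthalo green.
Minimise 0.83x1 + 0.63x2 + 24.18x3 with:
  2.6x1 + 2.7x2 + 2.05x3 ≥ 6.99   (density contribution)
  19x1 + 9x2 + 68x3 ≥ 102   (hiding power)
  140x3 ≥ 172   (blue component)
  x1, x2, x3 ≥ 0.
All 3 inputs are positive at the optimum. The density contribution, hiding power, blue component requirements are met with equality.
Solving gives x1 = 0.34378, x2 = 1.325, x3 = 1.2286.
Objective = 0.83·0.34378 + 0.63·1.325 + 24.18·1.2286 = 30.8276.

£30.83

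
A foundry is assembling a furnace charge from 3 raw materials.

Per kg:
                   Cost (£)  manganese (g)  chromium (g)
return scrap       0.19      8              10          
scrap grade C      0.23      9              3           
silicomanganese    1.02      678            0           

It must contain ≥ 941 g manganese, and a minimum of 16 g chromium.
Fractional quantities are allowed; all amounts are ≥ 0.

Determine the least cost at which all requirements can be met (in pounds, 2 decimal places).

£1.70

Treat it as an LP. Let x1 = kg of return scrap, x2 = kg of scrap grade C, x3 = kg of silicomanganese.
Minimize 0.19x1 + 0.23x2 + 1.02x3 subject to:
  8x1 + 9x2 + 678x3 ≥ 941   (manganese)
  10x1 + 3x2 ≥ 16   (chromium)
  x1, x2, x3 ≥ 0.
The cheapest feasible vertex uses only return scrap, silicomanganese; scrap grade C is not used. Binding constraints: manganese and chromium.
So return scrap = 1.6 kg, silicomanganese = 1.369 kg.
Hence cost = 0.19·1.6 + 1.02·1.369 = £1.7004.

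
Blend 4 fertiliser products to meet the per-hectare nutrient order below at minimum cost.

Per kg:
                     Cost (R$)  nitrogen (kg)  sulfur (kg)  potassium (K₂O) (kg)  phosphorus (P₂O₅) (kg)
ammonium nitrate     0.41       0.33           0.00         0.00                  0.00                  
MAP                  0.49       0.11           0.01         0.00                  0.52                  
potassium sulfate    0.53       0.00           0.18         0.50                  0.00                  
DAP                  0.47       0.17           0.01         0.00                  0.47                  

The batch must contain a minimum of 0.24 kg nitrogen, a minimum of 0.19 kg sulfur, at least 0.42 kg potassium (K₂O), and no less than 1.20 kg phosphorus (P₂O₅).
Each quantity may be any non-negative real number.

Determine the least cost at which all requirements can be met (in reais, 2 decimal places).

Let x1 = kg of ammonium nitrate, x2 = kg of MAP, x3 = kg of potassium sulfate, x4 = kg of DAP.
Minimise 0.41x1 + 0.49x2 + 0.53x3 + 0.47x4 subject to:
  0.33x1 + 0.11x2 + 0.17x4 ≥ 0.24   (nitrogen)
  0.01x2 + 0.18x3 + 0.01x4 ≥ 0.19   (sulfur)
  0.5x3 ≥ 0.42   (potassium (K₂O))
  0.52x2 + 0.47x4 ≥ 1.2   (phosphorus (P₂O₅))
  x1, x2, x3, x4 ≥ 0.
The optimal basis is {MAP, potassium sulfate}; ammonium nitrate, DAP drop out. There the sulfur and phosphorus (P₂O₅) constraints are tight.
Optimal quantities: MAP = 2.308 kg, potassium sulfate = 0.9274 kg.
Objective = 0.49·2.308 + 0.53·0.9274 = 1.6224.

R$1.62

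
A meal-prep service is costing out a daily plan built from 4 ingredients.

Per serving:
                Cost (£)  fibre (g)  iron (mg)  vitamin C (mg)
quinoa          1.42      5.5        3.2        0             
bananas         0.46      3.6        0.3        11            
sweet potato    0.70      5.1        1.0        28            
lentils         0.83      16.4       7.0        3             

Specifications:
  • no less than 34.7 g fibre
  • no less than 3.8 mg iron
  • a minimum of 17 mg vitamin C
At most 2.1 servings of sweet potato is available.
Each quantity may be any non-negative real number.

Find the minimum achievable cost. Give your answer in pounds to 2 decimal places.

£1.93

Set it up as a linear program. Let x1 = servings of quinoa, x2 = servings of bananas, x3 = servings of sweet potato, x4 = servings of lentils.
min 1.42x1 + 0.46x2 + 0.7x3 + 0.83x4 subject to:
  5.5x1 + 3.6x2 + 5.1x3 + 16.4x4 ≥ 34.7   (fibre)
  3.2x1 + 0.3x2 + 1x3 + 7x4 ≥ 3.8   (iron)
  11x2 + 28x3 + 3x4 ≥ 17   (vitamin C)
  x3 ≤ 2.1
  x1, x2, x3, x4 ≥ 0.
At the optimum only sweet potato, lentils are positive (quinoa, bananas = 0). There the fibre and vitamin C constraints are tight.
That vertex is x3 = 0.3936, x4 = 1.993.
Total cost: 0.7·0.3936 + 0.83·1.993 = 1.9297.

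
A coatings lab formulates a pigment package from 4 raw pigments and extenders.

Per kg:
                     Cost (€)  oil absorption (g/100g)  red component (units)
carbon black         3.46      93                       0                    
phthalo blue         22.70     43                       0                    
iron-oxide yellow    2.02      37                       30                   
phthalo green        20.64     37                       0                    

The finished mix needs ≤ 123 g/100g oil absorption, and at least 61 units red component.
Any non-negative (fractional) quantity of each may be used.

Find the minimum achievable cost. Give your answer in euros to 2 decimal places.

Set it up as a linear program. Let x1 = kg of carbon black, x2 = kg of phthalo blue, x3 = kg of iron-oxide yellow, x4 = kg of phthalo green.
min 3.46x1 + 22.7x2 + 2.02x3 + 20.64x4 s.t.:
  93x1 + 43x2 + 37x3 + 37x4 ≤ 123   (oil absorption)
  30x3 ≥ 61   (red component)
  x1, x2, x3, x4 ≥ 0.
At the optimum only iron-oxide yellow is positive (carbon black, phthalo blue, phthalo green = 0). There the red component constraint is tight.
Solving gives x3 = 2.033.
Objective = 2.02·2.033 = 4.1067.

€4.11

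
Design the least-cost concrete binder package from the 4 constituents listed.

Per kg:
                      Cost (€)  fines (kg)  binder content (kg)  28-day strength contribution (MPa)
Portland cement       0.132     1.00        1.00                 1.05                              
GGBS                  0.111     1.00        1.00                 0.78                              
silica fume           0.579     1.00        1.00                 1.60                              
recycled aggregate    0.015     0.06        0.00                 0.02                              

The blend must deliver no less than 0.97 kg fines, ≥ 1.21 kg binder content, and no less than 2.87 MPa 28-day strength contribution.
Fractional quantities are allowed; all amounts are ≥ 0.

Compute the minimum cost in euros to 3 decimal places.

€0.361

Treat it as an LP. Let x1 = kg of Portland cement, x2 = kg of GGBS, x3 = kg of silica fume, x4 = kg of recycled aggregate.
Minimize 0.132x1 + 0.111x2 + 0.579x3 + 0.015x4 s.t.:
  1x1 + 1x2 + 1x3 + 0.06x4 ≥ 0.97   (fines)
  1x1 + 1x2 + 1x3 ≥ 1.21   (binder content)
  1.05x1 + 0.78x2 + 1.6x3 + 0.02x4 ≥ 2.87   (28-day strength contribution)
  x1, x2, x3, x4 ≥ 0.
The optimal basis is {Portland cement}; GGBS, silica fume, recycled aggregate drop out. There the 28-day strength contribution constraint is tight.
That vertex is x1 = 2.733.
Cost = 0.132·2.733 = 0.36076.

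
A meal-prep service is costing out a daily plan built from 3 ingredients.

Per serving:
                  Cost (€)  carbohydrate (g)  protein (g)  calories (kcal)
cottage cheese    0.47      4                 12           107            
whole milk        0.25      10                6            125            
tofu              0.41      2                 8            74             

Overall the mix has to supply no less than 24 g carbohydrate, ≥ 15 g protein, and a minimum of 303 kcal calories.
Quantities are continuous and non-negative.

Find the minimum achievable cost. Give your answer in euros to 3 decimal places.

This is a linear program. Let x1 = servings of cottage cheese, x2 = servings of whole milk, x3 = servings of tofu.
Minimise 0.47x1 + 0.25x2 + 0.41x3 with:
  4x1 + 10x2 + 2x3 ≥ 24   (carbohydrate)
  12x1 + 6x2 + 8x3 ≥ 15   (protein)
  107x1 + 125x2 + 74x3 ≥ 303   (calories)
  x1, x2, x3 ≥ 0.
The cheapest feasible vertex uses only cottage cheese, whole milk; tofu is not used. Binding constraints: carbohydrate and protein.
That vertex is x1 = 0.0625, x2 = 2.375.
Total cost: 0.47·0.0625 + 0.25·2.375 = 0.62313.

€0.623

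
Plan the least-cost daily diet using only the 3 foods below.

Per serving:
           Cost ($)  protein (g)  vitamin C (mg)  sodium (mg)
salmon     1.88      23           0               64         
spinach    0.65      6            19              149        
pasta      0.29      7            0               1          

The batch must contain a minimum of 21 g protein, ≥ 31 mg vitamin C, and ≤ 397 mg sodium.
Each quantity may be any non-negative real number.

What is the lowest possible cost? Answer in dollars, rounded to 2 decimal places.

$1.52

Let x1 = servings of salmon, x2 = servings of spinach, x3 = servings of pasta.
min 1.88x1 + 0.65x2 + 0.29x3 s.t.:
  23x1 + 6x2 + 7x3 ≥ 21   (protein)
  19x2 ≥ 31   (vitamin C)
  64x1 + 149x2 + 1x3 ≤ 397   (sodium)
  x1, x2, x3 ≥ 0.
At the optimum only spinach, pasta are positive (salmon = 0). Binding constraints: protein and vitamin C.
Optimal quantities: spinach = 1.6316 servings, pasta = 1.6015 servings.
Hence cost = 0.65·1.6316 + 0.29·1.6015 = $1.52498.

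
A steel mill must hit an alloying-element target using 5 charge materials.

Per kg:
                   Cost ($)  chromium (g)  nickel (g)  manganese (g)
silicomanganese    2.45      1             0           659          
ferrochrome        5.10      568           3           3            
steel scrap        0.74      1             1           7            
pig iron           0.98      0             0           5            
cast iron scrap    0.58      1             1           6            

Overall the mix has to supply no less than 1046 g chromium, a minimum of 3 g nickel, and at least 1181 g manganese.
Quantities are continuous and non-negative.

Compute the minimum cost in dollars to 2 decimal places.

This is a linear program. Let x1 = kg of silicomanganese, x2 = kg of ferrochrome, x3 = kg of steel scrap, x4 = kg of pig iron, x5 = kg of cast iron scrap.
min 2.45x1 + 5.1x2 + 0.74x3 + 0.98x4 + 0.58x5 s.t.:
  1x1 + 568x2 + 1x3 + 1x5 ≥ 1046   (chromium)
  3x2 + 1x3 + 1x5 ≥ 3   (nickel)
  659x1 + 3x2 + 7x3 + 5x4 + 6x5 ≥ 1181   (manganese)
  x1, x2, x3, x4, x5 ≥ 0.
The optimal basis is {silicomanganese, ferrochrome}; steel scrap, pig iron, cast iron scrap drop out. Binding constraints: chromium and manganese.
Optimal quantities: silicomanganese = 1.7837 kg, ferrochrome = 1.8384 kg.
Objective = 2.45·1.7837 + 5.1·1.8384 = 13.7459.

$13.75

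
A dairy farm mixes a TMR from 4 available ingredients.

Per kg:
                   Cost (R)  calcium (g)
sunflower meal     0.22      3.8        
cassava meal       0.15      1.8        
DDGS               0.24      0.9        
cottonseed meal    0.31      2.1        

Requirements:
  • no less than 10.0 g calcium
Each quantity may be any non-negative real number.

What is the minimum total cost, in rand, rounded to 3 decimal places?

R0.579

Let x1 = kg of sunflower meal, x2 = kg of cassava meal, x3 = kg of DDGS, x4 = kg of cottonseed meal.
Minimise 0.22x1 + 0.15x2 + 0.24x3 + 0.31x4 s.t.:
  3.8x1 + 1.8x2 + 0.9x3 + 2.1x4 ≥ 10   (calcium)
  x1, x2, x3, x4 ≥ 0.
The optimal basis is {sunflower meal}; cassava meal, DDGS, cottonseed meal drop out. Binding constraint: calcium.
Optimal quantities: sunflower meal = 2.632 kg.
Hence cost = 0.22·2.632 = R0.57904.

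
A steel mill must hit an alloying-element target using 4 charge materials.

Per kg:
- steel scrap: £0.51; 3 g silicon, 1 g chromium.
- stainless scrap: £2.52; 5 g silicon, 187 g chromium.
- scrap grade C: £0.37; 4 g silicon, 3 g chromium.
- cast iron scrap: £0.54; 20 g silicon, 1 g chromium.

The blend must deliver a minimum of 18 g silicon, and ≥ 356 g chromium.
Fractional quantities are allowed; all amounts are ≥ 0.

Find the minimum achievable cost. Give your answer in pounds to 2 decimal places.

Treat it as an LP. Let x1 = kg of steel scrap, x2 = kg of stainless scrap, x3 = kg of scrap grade C, x4 = kg of cast iron scrap.
Minimise 0.51x1 + 2.52x2 + 0.37x3 + 0.54x4 s.t.:
  3x1 + 5x2 + 4x3 + 20x4 ≥ 18   (silicon)
  1x1 + 187x2 + 3x3 + 1x4 ≥ 356   (chromium)
  x1, x2, x3, x4 ≥ 0.
The minimum-cost mix takes nothing from steel scrap, scrap grade C — only stainless scrap, cast iron scrap. There the silicon and chromium constraints are tight.
That vertex is x2 = 1.901, x4 = 0.4246.
Cost = 2.52·1.901 + 0.54·0.4246 = 5.0198.

£5.02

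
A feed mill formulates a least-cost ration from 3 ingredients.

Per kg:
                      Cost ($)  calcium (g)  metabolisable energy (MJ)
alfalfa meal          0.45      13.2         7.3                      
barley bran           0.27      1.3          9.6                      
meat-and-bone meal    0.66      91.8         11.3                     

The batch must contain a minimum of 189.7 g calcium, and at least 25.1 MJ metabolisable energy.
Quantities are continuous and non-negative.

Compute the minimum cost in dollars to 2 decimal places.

Set it up as a linear program. Let x1 = kg of alfalfa meal, x2 = kg of barley bran, x3 = kg of meat-and-bone meal.
Minimise 0.45x1 + 0.27x2 + 0.66x3 s.t.:
  13.2x1 + 1.3x2 + 91.8x3 ≥ 189.7   (calcium)
  7.3x1 + 9.6x2 + 11.3x3 ≥ 25.1   (metabolisable energy)
  x1, x2, x3 ≥ 0.
The optimal basis is {barley bran, meat-and-bone meal}; alfalfa meal drops out. The calcium and metabolisable energy requirements are met with equality.
That vertex is x2 = 0.1853, x3 = 2.064.
Cost = 0.27·0.1853 + 0.66·2.064 = 1.4123.

$1.41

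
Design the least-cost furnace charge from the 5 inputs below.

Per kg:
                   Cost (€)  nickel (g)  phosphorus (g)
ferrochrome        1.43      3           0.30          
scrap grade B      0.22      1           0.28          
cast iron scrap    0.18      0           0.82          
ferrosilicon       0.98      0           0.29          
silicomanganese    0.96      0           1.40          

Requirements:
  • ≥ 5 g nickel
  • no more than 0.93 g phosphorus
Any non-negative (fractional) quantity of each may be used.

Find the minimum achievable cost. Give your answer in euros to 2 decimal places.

Let x1 = kg of ferrochrome, x2 = kg of scrap grade B, x3 = kg of cast iron scrap, x4 = kg of ferrosilicon, x5 = kg of silicomanganese.
min 1.43x1 + 0.22x2 + 0.18x3 + 0.98x4 + 0.96x5 s.t.:
  3x1 + 1x2 ≥ 5   (nickel)
  0.3x1 + 0.28x2 + 0.82x3 + 0.29x4 + 1.4x5 ≤ 0.93   (phosphorus)
  x1, x2, x3, x4, x5 ≥ 0.
The minimum-cost mix takes nothing from cast iron scrap, ferrosilicon, silicomanganese — only ferrochrome, scrap grade B. Binding constraints: nickel and phosphorus.
Optimal quantities: ferrochrome = 0.8704 kg, scrap grade B = 2.389 kg.
Objective = 1.43·0.8704 + 0.22·2.389 = 1.7703.

€1.77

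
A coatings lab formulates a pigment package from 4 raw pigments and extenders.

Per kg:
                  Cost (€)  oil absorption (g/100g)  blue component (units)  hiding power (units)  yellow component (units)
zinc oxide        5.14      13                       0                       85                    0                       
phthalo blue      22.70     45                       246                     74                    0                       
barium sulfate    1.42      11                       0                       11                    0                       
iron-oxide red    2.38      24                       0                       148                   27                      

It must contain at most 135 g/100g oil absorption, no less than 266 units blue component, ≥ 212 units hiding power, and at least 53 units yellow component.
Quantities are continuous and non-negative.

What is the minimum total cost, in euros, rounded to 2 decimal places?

€29.22

Treat it as an LP. Let x1 = kg of zinc oxide, x2 = kg of phthalo blue, x3 = kg of barium sulfate, x4 = kg of iron-oxide red.
Minimise 5.14x1 + 22.7x2 + 1.42x3 + 2.38x4 subject to:
  13x1 + 45x2 + 11x3 + 24x4 ≤ 135   (oil absorption)
  246x2 ≥ 266   (blue component)
  85x1 + 74x2 + 11x3 + 148x4 ≥ 212   (hiding power)
  27x4 ≥ 53   (yellow component)
  x1, x2, x3, x4 ≥ 0.
The minimum-cost mix takes nothing from zinc oxide, barium sulfate — only phthalo blue, iron-oxide red. Binding constraints: blue component and yellow component.
So phthalo blue = 1.0813 kg, iron-oxide red = 1.963 kg.
Total cost: 22.7·1.0813 + 2.38·1.963 = 29.2175.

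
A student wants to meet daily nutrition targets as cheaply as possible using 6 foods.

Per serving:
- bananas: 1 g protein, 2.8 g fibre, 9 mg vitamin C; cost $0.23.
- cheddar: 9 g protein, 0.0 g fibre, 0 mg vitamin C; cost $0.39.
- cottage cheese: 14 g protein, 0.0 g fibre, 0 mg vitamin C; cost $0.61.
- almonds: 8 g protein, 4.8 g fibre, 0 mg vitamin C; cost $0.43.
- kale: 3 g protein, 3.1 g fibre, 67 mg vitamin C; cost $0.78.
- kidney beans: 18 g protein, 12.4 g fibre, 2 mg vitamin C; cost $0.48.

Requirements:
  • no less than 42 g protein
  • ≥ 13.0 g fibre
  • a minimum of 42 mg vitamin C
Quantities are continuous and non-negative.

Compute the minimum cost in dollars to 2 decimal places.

This is a linear program. Let x1 = servings of bananas, x2 = servings of cheddar, x3 = servings of cottage cheese, x4 = servings of almonds, x5 = servings of kale, x6 = servings of kidney beans.
Minimise 0.23x1 + 0.39x2 + 0.61x3 + 0.43x4 + 0.78x5 + 0.48x6 s.t.:
  1x1 + 9x2 + 14x3 + 8x4 + 3x5 + 18x6 ≥ 42   (protein)
  2.8x1 + 4.8x4 + 3.1x5 + 12.4x6 ≥ 13   (fibre)
  9x1 + 67x5 + 2x6 ≥ 42   (vitamin C)
  x1, x2, x3, x4, x5, x6 ≥ 0.
The cheapest feasible vertex uses only kale, kidney beans; bananas, cheddar, cottage cheese, almonds are not used. There the protein and vitamin C constraints are tight.
Optimal quantities: kale = 0.56 servings, kidney beans = 2.24 servings.
Total cost: 0.78·0.56 + 0.48·2.24 = 1.5120.

$1.51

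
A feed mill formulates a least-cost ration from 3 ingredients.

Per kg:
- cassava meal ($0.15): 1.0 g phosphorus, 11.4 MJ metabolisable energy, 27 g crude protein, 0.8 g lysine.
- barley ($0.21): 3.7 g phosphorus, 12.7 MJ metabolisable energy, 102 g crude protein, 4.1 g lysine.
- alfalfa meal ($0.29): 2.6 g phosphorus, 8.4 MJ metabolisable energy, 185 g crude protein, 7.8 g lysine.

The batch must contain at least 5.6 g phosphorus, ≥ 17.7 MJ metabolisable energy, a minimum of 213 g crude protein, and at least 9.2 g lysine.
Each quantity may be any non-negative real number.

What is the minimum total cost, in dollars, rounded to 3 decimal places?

Treat it as an LP. Let x1 = kg of cassava meal, x2 = kg of barley, x3 = kg of alfalfa meal.
Minimise 0.15x1 + 0.21x2 + 0.29x3 subject to:
  1x1 + 3.7x2 + 2.6x3 ≥ 5.6   (phosphorus)
  11.4x1 + 12.7x2 + 8.4x3 ≥ 17.7   (metabolisable energy)
  27x1 + 102x2 + 185x3 ≥ 213   (crude protein)
  0.8x1 + 4.1x2 + 7.8x3 ≥ 9.2   (lysine)
  x1, x2, x3 ≥ 0.
At the optimum only barley, alfalfa meal are positive (cassava meal = 0). There the phosphorus and lysine constraints are tight.
Solving gives x2 = 1.086, x3 = 0.6088.
Total cost: 0.21·1.086 + 0.29·0.6088 = 0.40461.

$0.405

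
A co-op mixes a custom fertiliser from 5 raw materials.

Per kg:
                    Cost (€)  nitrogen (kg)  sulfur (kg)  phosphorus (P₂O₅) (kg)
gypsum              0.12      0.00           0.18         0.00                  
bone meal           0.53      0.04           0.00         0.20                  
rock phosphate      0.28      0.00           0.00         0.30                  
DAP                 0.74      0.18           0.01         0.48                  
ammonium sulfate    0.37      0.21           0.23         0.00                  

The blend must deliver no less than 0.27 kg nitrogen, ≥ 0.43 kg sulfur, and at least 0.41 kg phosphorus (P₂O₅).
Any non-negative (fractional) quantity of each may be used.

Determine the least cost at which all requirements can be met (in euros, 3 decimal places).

Set it up as a linear program. Let x1 = kg of gypsum, x2 = kg of bone meal, x3 = kg of rock phosphate, x4 = kg of DAP, x5 = kg of ammonium sulfate.
min 0.12x1 + 0.53x2 + 0.28x3 + 0.74x4 + 0.37x5 subject to:
  0.04x2 + 0.18x4 + 0.21x5 ≥ 0.27   (nitrogen)
  0.18x1 + 0.01x4 + 0.23x5 ≥ 0.43   (sulfur)
  0.2x2 + 0.3x3 + 0.48x4 ≥ 0.41   (phosphorus (P₂O₅))
  x1, x2, x3, x4, x5 ≥ 0.
The cheapest feasible vertex uses only gypsum, rock phosphate, ammonium sulfate; bone meal, DAP are not used. The nitrogen, sulfur, phosphorus (P₂O₅) requirements are met with equality.
Optimal quantities: gypsum = 0.746 kg, rock phosphate = 1.367 kg, ammonium sulfate = 1.286 kg.
Hence cost = 0.12·0.746 + 0.28·1.367 + 0.37·1.286 = €0.94810.

€0.948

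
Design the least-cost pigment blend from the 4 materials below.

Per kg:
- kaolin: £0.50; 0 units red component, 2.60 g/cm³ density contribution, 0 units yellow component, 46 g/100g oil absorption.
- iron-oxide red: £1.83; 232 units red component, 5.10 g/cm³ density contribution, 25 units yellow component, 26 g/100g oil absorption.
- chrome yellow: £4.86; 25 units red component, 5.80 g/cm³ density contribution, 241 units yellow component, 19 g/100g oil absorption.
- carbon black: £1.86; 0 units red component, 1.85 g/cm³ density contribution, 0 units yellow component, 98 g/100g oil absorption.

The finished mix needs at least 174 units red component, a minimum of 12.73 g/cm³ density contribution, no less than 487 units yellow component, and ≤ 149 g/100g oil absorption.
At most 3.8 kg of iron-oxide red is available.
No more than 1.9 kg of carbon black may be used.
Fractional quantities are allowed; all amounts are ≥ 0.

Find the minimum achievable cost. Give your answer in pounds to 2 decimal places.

£10.53

Treat it as an LP. Let x1 = kg of kaolin, x2 = kg of iron-oxide red, x3 = kg of chrome yellow, x4 = kg of carbon black.
Minimize 0.5x1 + 1.83x2 + 4.86x3 + 1.86x4 with:
  232x2 + 25x3 ≥ 174   (red component)
  2.6x1 + 5.1x2 + 5.8x3 + 1.85x4 ≥ 12.73   (density contribution)
  25x2 + 241x3 ≥ 487   (yellow component)
  46x1 + 26x2 + 19x3 + 98x4 ≤ 149   (oil absorption)
  x2 ≤ 3.8
  x4 ≤ 1.9
  x1, x2, x3, x4 ≥ 0.
The minimum-cost mix takes nothing from kaolin, carbon black — only iron-oxide red, chrome yellow. The red component and yellow component requirements are met with equality.
That vertex is x2 = 0.5383, x3 = 1.965.
Total cost: 1.83·0.5383 + 4.86·1.965 = 10.53499.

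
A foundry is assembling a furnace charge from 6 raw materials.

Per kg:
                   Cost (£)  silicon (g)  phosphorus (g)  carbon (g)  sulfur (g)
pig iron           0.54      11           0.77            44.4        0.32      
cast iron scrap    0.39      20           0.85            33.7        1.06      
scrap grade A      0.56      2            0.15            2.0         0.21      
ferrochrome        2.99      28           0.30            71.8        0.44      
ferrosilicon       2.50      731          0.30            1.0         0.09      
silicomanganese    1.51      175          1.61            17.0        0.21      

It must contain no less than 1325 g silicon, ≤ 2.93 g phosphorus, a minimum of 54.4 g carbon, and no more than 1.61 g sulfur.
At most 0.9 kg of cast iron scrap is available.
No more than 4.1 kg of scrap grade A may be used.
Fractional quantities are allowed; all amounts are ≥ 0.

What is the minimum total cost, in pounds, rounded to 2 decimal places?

£5.07

Let x1 = kg of pig iron, x2 = kg of cast iron scrap, x3 = kg of scrap grade A, x4 = kg of ferrochrome, x5 = kg of ferrosilicon, x6 = kg of silicomanganese.
min 0.54x1 + 0.39x2 + 0.56x3 + 2.99x4 + 2.5x5 + 1.51x6 subject to:
  11x1 + 20x2 + 2x3 + 28x4 + 731x5 + 175x6 ≥ 1325   (silicon)
  0.77x1 + 0.85x2 + 0.15x3 + 0.3x4 + 0.3x5 + 1.61x6 ≤ 2.93   (phosphorus)
  44.4x1 + 33.7x2 + 2x3 + 71.8x4 + 1x5 + 17x6 ≥ 54.4   (carbon)
  0.32x1 + 1.06x2 + 0.21x3 + 0.44x4 + 0.09x5 + 0.21x6 ≤ 1.61   (sulfur)
  x2 ≤ 0.9
  x3 ≤ 4.1
  x1, x2, x3, x4, x5, x6 ≥ 0.
The optimal basis is {pig iron, cast iron scrap, ferrosilicon}; scrap grade A, ferrochrome, silicomanganese drop out. There the silicon, carbon, the cast iron scrap cap constraints are tight.
Optimal quantities: pig iron = 0.502 kg, cast iron scrap = 0.9 kg, ferrosilicon = 1.78 kg.
Objective = 0.54·0.502 + 0.39·0.9 + 2.5·1.78 = 5.0721.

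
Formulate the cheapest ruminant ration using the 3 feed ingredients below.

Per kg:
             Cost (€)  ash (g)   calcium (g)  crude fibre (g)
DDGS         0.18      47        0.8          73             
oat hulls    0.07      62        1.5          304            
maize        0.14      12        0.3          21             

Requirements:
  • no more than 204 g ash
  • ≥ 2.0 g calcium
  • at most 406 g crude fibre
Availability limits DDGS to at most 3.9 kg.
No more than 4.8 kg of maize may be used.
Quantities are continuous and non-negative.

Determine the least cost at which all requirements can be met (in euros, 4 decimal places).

Let x1 = kg of DDGS, x2 = kg of oat hulls, x3 = kg of maize.
Minimise 0.18x1 + 0.07x2 + 0.14x3 s.t.:
  47x1 + 62x2 + 12x3 ≤ 204   (ash)
  0.8x1 + 1.5x2 + 0.3x3 ≥ 2   (calcium)
  73x1 + 304x2 + 21x3 ≤ 406   (crude fibre)
  x1 ≤ 3.9
  x3 ≤ 4.8
  x1, x2, x3 ≥ 0.
The optimal basis is {oat hulls}; DDGS, maize drop out. Binding constraint: calcium.
Optimal quantities: oat hulls = 1.333 kg.
Total cost: 0.07·1.333 = 0.093310.

€0.0933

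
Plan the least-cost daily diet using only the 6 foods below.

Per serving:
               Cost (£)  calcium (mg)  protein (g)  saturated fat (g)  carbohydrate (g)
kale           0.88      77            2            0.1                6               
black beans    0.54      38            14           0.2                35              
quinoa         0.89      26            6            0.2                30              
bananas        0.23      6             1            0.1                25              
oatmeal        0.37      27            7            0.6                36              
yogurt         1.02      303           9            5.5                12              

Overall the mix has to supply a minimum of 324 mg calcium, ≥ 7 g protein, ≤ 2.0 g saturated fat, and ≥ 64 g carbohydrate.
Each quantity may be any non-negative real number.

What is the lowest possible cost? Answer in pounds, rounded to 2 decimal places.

£3.18

This is a linear program. Let x1 = servings of kale, x2 = servings of black beans, x3 = servings of quinoa, x4 = servings of bananas, x5 = servings of oatmeal, x6 = servings of yogurt.
Minimise 0.88x1 + 0.54x2 + 0.89x3 + 0.23x4 + 0.37x5 + 1.02x6 s.t.:
  77x1 + 38x2 + 26x3 + 6x4 + 27x5 + 303x6 ≥ 324   (calcium)
  2x1 + 14x2 + 6x3 + 1x4 + 7x5 + 9x6 ≥ 7   (protein)
  0.1x1 + 0.2x2 + 0.2x3 + 0.1x4 + 0.6x5 + 5.5x6 ≤ 2   (saturated fat)
  6x1 + 35x2 + 30x3 + 25x4 + 36x5 + 12x6 ≥ 64   (carbohydrate)
  x1, x2, x3, x4, x5, x6 ≥ 0.
The minimum-cost mix takes nothing from quinoa, bananas, oatmeal — only kale, black beans, yogurt. The calcium, saturated fat, carbohydrate requirements are met with equality.
Optimal quantities: kale = 2.497 servings, black beans = 1.308 servings, yogurt = 0.2707 servings.
Hence cost = 0.88·2.497 + 0.54·1.308 + 1.02·0.2707 = £3.1798.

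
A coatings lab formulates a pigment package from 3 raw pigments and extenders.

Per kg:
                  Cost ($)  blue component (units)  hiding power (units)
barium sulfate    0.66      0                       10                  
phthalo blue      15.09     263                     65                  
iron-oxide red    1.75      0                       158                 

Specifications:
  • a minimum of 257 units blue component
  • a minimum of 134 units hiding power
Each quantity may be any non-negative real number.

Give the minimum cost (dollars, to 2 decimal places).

Treat it as an LP. Let x1 = kg of barium sulfate, x2 = kg of phthalo blue, x3 = kg of iron-oxide red.
Minimise 0.66x1 + 15.09x2 + 1.75x3 s.t.:
  263x2 ≥ 257   (blue component)
  10x1 + 65x2 + 158x3 ≥ 134   (hiding power)
  x1, x2, x3 ≥ 0.
The cheapest feasible vertex uses only phthalo blue, iron-oxide red; barium sulfate is not used. Binding constraints: blue component and hiding power.
Optimal quantities: phthalo blue = 0.9772 kg, iron-oxide red = 0.4461 kg.
Hence cost = 15.09·0.9772 + 1.75·0.4461 = $15.5266.

$15.53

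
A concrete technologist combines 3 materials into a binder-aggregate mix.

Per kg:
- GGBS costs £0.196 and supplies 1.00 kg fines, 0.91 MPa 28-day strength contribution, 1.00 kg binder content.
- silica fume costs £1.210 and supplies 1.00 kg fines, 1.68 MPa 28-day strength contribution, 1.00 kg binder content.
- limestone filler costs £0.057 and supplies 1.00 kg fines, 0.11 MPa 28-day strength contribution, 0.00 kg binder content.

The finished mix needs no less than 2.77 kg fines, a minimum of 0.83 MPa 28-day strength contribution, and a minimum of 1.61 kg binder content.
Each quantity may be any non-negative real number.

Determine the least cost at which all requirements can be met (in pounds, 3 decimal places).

Let x1 = kg of GGBS, x2 = kg of silica fume, x3 = kg of limestone filler.
Minimise 0.196x1 + 1.21x2 + 0.057x3 subject to:
  1x1 + 1x2 + 1x3 ≥ 2.77   (fines)
  0.91x1 + 1.68x2 + 0.11x3 ≥ 0.83   (28-day strength contribution)
  1x1 + 1x2 ≥ 1.61   (binder content)
  x1, x2, x3 ≥ 0.
The minimum-cost mix takes nothing from silica fume — only GGBS, limestone filler. Binding constraints: fines and binder content.
That vertex is x1 = 1.61, x3 = 1.16.
Total cost: 0.196·1.61 + 0.057·1.16 = 0.38168.

£0.382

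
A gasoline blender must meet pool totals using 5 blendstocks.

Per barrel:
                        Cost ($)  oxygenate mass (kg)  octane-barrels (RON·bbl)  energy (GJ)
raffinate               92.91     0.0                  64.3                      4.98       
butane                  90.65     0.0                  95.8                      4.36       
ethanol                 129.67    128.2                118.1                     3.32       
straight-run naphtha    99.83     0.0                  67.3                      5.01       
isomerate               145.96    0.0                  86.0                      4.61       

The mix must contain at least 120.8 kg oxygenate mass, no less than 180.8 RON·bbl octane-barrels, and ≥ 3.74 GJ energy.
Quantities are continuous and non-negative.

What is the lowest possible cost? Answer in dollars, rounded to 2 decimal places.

Let x1 = barrels of raffinate, x2 = barrels of butane, x3 = barrels of ethanol, x4 = barrels of straight-run naphtha, x5 = barrels of isomerate.
Minimize 92.91x1 + 90.65x2 + 129.67x3 + 99.83x4 + 145.96x5 with:
  128.2x3 ≥ 120.8   (oxygenate mass)
  64.3x1 + 95.8x2 + 118.1x3 + 67.3x4 + 86x5 ≥ 180.8   (octane-barrels)
  4.98x1 + 4.36x2 + 3.32x3 + 5.01x4 + 4.61x5 ≥ 3.74   (energy)
  x1, x2, x3, x4, x5 ≥ 0.
At the optimum only butane, ethanol are positive (raffinate, straight-run naphtha, isomerate = 0). Binding constraints: oxygenate mass and octane-barrels.
Optimal quantities: butane = 0.72565 barrels, ethanol = 0.94228 barrels.
Total cost: 90.65·0.72565 + 129.67·0.94228 = 187.9656.

$187.97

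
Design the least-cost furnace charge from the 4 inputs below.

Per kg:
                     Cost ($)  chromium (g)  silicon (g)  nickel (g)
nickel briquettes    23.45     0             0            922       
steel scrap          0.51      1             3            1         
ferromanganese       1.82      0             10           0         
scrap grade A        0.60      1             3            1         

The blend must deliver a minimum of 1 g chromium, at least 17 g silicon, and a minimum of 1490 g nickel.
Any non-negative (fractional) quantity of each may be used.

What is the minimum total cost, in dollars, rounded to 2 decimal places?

$40.64

Let x1 = kg of nickel briquettes, x2 = kg of steel scrap, x3 = kg of ferromanganese, x4 = kg of scrap grade A.
Minimize 23.45x1 + 0.51x2 + 1.82x3 + 0.6x4 subject to:
  1x2 + 1x4 ≥ 1   (chromium)
  3x2 + 10x3 + 3x4 ≥ 17   (silicon)
  922x1 + 1x2 + 1x4 ≥ 1490   (nickel)
  x1, x2, x3, x4 ≥ 0.
The minimum-cost mix takes nothing from ferromanganese, scrap grade A — only nickel briquettes, steel scrap. Binding constraints: silicon and nickel.
Optimal quantities: nickel briquettes = 1.61 kg, steel scrap = 5.667 kg.
Total cost: 23.45·1.61 + 0.51·5.667 = 40.6447.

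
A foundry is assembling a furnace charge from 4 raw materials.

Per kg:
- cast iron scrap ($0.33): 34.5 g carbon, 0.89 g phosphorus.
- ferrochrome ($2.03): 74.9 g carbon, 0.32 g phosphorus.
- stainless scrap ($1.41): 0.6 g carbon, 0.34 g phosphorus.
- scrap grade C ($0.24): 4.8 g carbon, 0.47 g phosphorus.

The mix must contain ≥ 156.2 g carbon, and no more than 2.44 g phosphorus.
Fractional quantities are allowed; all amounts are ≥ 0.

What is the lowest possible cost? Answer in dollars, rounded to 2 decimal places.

$2.79

This is a linear program. Let x1 = kg of cast iron scrap, x2 = kg of ferrochrome, x3 = kg of stainless scrap, x4 = kg of scrap grade C.
Minimise 0.33x1 + 2.03x2 + 1.41x3 + 0.24x4 subject to:
  34.5x1 + 74.9x2 + 0.6x3 + 4.8x4 ≥ 156.2   (carbon)
  0.89x1 + 0.32x2 + 0.34x3 + 0.47x4 ≤ 2.44   (phosphorus)
  x1, x2, x3, x4 ≥ 0.
At the optimum only cast iron scrap, ferrochrome are positive (stainless scrap, scrap grade C = 0). There the carbon and phosphorus constraints are tight.
That vertex is x1 = 2.387, x2 = 0.9859.
Cost = 0.33·2.387 + 2.03·0.9859 = 2.7891.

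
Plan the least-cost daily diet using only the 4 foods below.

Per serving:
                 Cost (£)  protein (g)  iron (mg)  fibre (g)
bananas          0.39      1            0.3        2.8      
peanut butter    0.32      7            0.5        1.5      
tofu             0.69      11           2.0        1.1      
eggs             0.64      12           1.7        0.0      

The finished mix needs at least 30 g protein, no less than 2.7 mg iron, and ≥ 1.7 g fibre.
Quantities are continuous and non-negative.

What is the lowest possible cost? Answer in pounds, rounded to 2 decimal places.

£1.43

Let x1 = servings of bananas, x2 = servings of peanut butter, x3 = servings of tofu, x4 = servings of eggs.
min 0.39x1 + 0.32x2 + 0.69x3 + 0.64x4 with:
  1x1 + 7x2 + 11x3 + 12x4 ≥ 30   (protein)
  0.3x1 + 0.5x2 + 2x3 + 1.7x4 ≥ 2.7   (iron)
  2.8x1 + 1.5x2 + 1.1x3 ≥ 1.7   (fibre)
  x1, x2, x3, x4 ≥ 0.
At the optimum only peanut butter, eggs are positive (bananas, tofu = 0). The protein and iron requirements are met with equality.
That vertex is x2 = 3.153, x4 = 0.661.
Cost = 0.32·3.153 + 0.64·0.661 = 1.4320.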